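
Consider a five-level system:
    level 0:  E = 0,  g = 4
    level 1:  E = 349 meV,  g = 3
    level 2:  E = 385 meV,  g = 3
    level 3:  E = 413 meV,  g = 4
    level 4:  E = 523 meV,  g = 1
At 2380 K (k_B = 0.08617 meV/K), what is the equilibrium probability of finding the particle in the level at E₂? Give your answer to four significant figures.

0.08170

k_BT = 0.08617 × 2380 K = 205.085 meV.
Eᵢ/kT = 0, 1.70173, 1.87727, 2.01380, 2.55016.
Z = Σ gᵢe^(−Eᵢ/kT) = 4·e^(−0) + 3·e^(−1.70173) + 3·e^(−1.87727) + 4·e^(−2.01380) + 1·e^(−2.55016) = 4.00000 + 0.547103 + 0.459022 + 0.533922 + 0.0780692 = 5.61812.
P₂ = g₂ e^(−E₂/kT) / Z = 0.459022/5.61812 = 0.08170.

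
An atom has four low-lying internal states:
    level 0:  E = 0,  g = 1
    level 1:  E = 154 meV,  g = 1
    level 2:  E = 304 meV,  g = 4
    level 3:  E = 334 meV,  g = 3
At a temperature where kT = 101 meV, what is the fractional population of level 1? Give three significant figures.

0.143

Eᵢ/kT = 0, 1.5248, 3.0099, 3.3069.
Z = Σ gᵢe^(−Eᵢ/kT) = 1·e^(−0) + 1·e^(−1.5248) + 4·e^(−3.0099) + 3·e^(−3.3069) = 1.0000 + 0.21766 + 0.19719 + 0.10989 = 1.5247.
P₁ = g₁ e^(−E₁/kT) / Z = 0.21766/1.5247 = 0.143.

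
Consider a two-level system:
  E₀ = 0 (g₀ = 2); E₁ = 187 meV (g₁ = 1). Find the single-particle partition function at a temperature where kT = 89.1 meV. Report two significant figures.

Eᵢ/kT = 0, 2.099.
Z = Σ gᵢe^(−Eᵢ/kT) = 2·e^(−0) + 1·e^(−2.099) = 2.000 + 0.1226 = 2.123.

Z = 2.1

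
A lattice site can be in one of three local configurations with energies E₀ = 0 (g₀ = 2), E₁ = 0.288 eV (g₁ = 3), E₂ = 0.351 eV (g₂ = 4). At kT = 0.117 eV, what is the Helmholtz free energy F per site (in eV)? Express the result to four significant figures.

-0.1051 eV

Eᵢ/kT = 0, 2.46154, 3.00000.
Z = Σ gᵢe^(−Eᵢ/kT) = 2·e^(−0) + 3·e^(−2.46154) + 4·e^(−3.00000) = 2.00000 + 0.255910 + 0.199148 = 2.45506.
F = −kT ln Z = −0.117 × ln(2.45506) = −0.117 × 0.898151 = -0.1051 eV.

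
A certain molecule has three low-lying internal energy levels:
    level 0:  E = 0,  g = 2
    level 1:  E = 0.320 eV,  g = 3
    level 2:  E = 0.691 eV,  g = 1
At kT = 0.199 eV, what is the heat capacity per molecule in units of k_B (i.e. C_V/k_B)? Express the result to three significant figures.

Eᵢ/kT = 0, 1.6080, 3.4724.
Z = Σ gᵢe^(−Eᵢ/kT) = 2·e^(−0) + 3·e^(−1.6080) + 1·e^(−3.4724) = 2.0000 + 0.60086 + 0.031042 = 2.6319.
⟨E⟩ = 0.081206 eV, ⟨E²⟩ = 0.029009 eV².
C_V/k_B = (⟨E²⟩ − ⟨E⟩²)/(kT)² = (0.029009 − 0.0065944)/0.039601 = 0.566.

0.566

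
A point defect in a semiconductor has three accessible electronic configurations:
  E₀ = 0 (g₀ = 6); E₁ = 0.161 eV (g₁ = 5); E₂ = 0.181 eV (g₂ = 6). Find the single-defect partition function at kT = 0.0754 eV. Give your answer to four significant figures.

Eᵢ/kT = 0, 2.13528, 2.40053.
Z = Σ gᵢe^(−Eᵢ/kT) = 6·e^(−0) + 5·e^(−2.13528) + 6·e^(−2.40053) = 6.00000 + 0.591057 + 0.544019 = 7.13508.

Z = 7.135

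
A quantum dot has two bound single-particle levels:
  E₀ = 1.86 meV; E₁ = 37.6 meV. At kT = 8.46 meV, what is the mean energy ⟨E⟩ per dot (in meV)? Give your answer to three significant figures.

Eᵢ/kT = 0.21986, 4.4444.
Z = Σ e^(−Eᵢ/kT) = e^(−0.21986) + e^(−4.4444) = 0.80263 + 0.011744 = 0.81437.
⟨E⟩ = Σ Eᵢ e^(−Eᵢ/kT) / Z = (1.86·0.80263 + 37.6·0.011744) / 0.81437 = 2.38 meV.

2.38 meV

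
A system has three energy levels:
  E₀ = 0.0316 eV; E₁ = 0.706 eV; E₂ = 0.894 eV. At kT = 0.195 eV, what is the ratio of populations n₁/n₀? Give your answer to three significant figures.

n₁/n₀ = exp[−(E₁−E₀)/kT] = exp(−(0.6744 eV)/(0.195 eV)) = exp(-3.4585) = 0.0315.

0.0315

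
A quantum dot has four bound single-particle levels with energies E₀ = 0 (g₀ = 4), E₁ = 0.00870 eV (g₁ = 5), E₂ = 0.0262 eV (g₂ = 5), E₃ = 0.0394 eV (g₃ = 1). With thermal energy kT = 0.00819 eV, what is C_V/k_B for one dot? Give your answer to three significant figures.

0.530

Eᵢ/kT = 0, 1.0623, 3.1990, 4.8107.
Z = Σ gᵢe^(−Eᵢ/kT) = 4·e^(−0) + 5·e^(−1.0623) + 5·e^(−3.1990) + 1·e^(−4.8107) = 4.0000 + 1.7283 + 0.20401 + 0.0081422 = 5.9405.
⟨E⟩ = 0.0034849 eV, ⟨E²⟩ = 0.000047722 eV².
C_V/k_B = (⟨E²⟩ − ⟨E⟩²)/(kT)² = (0.000047722 − 0.000012145)/0.000067076 = 0.530.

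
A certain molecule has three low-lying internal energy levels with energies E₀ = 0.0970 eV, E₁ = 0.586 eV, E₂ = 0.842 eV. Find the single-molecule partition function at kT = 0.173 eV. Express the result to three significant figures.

Eᵢ/kT = 0.56069, 3.3873, 4.8671.
Z = Σ e^(−Eᵢ/kT) = e^(−0.56069) + e^(−3.3873) + e^(−4.8671) = 0.57082 + 0.033800 + 0.0076957 = 0.61232.

Z = 0.612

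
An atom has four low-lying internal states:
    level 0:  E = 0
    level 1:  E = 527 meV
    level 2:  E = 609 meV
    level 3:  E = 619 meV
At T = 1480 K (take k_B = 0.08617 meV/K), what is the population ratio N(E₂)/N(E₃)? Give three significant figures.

1.08

k_BT = 0.08617 × 1480 K = 127.53 meV.
n₂/n₃ = exp[−(E₂−E₃)/kT] = exp(−(-10 meV)/(127.53 meV)) = exp(0.078413) = 1.08.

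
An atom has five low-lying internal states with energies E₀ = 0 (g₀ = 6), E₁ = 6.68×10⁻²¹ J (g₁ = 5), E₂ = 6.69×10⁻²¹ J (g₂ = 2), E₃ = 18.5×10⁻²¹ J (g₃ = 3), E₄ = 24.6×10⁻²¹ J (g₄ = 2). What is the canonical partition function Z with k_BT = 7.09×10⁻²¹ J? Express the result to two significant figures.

Eᵢ/kT = 0, 0.9422, 0.9436, 2.609, 3.470.
Z = Σ gᵢe^(−Eᵢ/kT) = 6·e^(−0) + 5·e^(−0.9422) + 2·e^(−0.9436) + 3·e^(−2.609) + 2·e^(−3.470) = 6.000 + 1.949 + 0.7784 + 0.2208 + 0.06223 = 9.010.

Z = 9.0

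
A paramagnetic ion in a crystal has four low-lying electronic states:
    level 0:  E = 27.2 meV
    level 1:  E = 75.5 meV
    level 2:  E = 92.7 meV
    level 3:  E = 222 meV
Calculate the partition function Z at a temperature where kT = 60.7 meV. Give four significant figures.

Eᵢ/kT = 0.448105, 1.24382, 1.52718, 3.65733.
Z = Σ e^(−Eᵢ/kT) = e^(−0.448105) + e^(−1.24382) + e^(−1.52718) + e^(−3.65733) = 0.638838 + 0.288281 + 0.217147 + 0.0258013 = 1.17007.

Z = 1.170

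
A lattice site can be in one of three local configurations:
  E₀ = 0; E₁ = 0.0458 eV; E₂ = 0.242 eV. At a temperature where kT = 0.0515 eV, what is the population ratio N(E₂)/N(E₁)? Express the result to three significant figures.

0.0222

n₂/n₁ = exp[−(E₂−E₁)/kT] = exp(−(0.1962 eV)/(0.0515 eV)) = exp(-3.8097) = 0.0222.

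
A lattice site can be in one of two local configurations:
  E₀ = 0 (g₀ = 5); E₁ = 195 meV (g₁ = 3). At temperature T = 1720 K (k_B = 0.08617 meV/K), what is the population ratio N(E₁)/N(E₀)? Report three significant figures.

0.161

k_BT = 0.08617 × 1720 K = 148.21 meV.
n₁/n₀ = (g₁/g₀) exp[−(E₁−E₀)/kT] = (3/5) × exp(−(195 meV)/(148.21 meV)) = (3/5) × exp(-1.3157) = 0.161.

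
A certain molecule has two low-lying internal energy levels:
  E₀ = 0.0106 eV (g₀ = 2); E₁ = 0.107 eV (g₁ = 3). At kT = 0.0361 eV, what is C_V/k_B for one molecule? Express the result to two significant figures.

Eᵢ/kT = 0.2936, 2.964.
Z = Σ gᵢe^(−Eᵢ/kT) = 2·e^(−0.2936) + 3·e^(−2.964) = 1.491 + 0.1548 = 1.646.
⟨E⟩ = 0.01966 eV, ⟨E²⟩ = 0.001179 eV².
C_V/k_B = (⟨E²⟩ − ⟨E⟩²)/(kT)² = (0.001179 − 0.0003865)/0.001303 = 0.61.

0.61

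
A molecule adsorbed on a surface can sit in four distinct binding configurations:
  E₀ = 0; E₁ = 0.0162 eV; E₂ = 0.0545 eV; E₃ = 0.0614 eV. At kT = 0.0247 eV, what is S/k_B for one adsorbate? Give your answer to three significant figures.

0.999

Eᵢ/kT = 0, 0.65587, 2.2065, 2.4858.
Z = Σ e^(−Eᵢ/kT) = e^(−0) + e^(−0.65587) + e^(−2.2065) + e^(−2.4858) = 1.0000 + 0.51899 + 0.11009 + 0.083259 = 1.7123.
⟨E⟩ = Σ EᵢPᵢ = 0.011400 eV.
S/k_B = ln Z + ⟨E⟩/kT = ln(1.7123) + 0.011400/0.0247 = 0.53784 + 0.46154 = 0.999.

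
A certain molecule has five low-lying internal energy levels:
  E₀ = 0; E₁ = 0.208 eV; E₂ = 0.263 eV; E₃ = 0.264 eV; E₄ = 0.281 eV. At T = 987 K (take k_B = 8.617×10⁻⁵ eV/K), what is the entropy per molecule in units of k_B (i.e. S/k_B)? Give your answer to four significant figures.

k_BT = 8.617×10⁻⁵ × 987 K = 0.0850498 eV.
Eᵢ/kT = 0, 2.44563, 3.09231, 3.10406, 3.30395.
Z = Σ e^(−Eᵢ/kT) = e^(−0) + e^(−2.44563) + e^(−3.09231) + e^(−3.10406) + e^(−3.30395) = 1.00000 + 0.0866715 + 0.0453970 + 0.0448667 + 0.0367378 = 1.21367.
⟨E⟩ = Σ EᵢPᵢ = 0.0429567 eV.
S/k_B = ln Z + ⟨E⟩/kT = ln(1.21367) + 0.0429567/0.0850498 = 0.193649 + 0.505077 = 0.6987.

0.6987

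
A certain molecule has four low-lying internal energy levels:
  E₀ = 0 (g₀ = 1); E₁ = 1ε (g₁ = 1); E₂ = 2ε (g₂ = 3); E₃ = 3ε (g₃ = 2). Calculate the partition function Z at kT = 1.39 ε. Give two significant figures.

Eᵢ/kT = 0, 0.7194, 1.439, 2.158.
Z = Σ gᵢe^(−Eᵢ/kT) = 1·e^(−0) + 1·e^(−0.7194) + 3·e^(−1.439) + 2·e^(−2.158) = 1.000 + 0.4870 + 0.7115 + 0.2311 = 2.430.

Z = 2.4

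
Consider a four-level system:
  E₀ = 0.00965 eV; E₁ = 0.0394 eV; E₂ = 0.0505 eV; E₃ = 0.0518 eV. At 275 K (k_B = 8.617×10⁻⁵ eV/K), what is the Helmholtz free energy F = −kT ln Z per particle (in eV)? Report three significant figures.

-0.00196 eV

k_BT = 8.617×10⁻⁵ × 275 K = 0.023697 eV.
Eᵢ/kT = 0.40722, 1.6627, 2.1311, 2.1859.
Z = Σ e^(−Eᵢ/kT) = e^(−0.40722) + e^(−1.6627) + e^(−2.1311) + e^(−2.1859) = 0.66550 + 0.18963 + 0.11871 + 0.11238 = 1.0862.
F = −kT ln Z = −0.023697 × ln(1.0862) = −0.023697 × 0.082685 = -0.00196 eV.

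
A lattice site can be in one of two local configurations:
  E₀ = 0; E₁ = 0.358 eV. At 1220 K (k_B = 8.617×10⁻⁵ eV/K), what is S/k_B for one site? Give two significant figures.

k_BT = 8.617×10⁻⁵ × 1220 K = 0.1051 eV.
Eᵢ/kT = 0, 3.406.
Z = Σ e^(−Eᵢ/kT) = e^(−0) + e^(−3.406) = 1.000 + 0.03317 = 1.033.
⟨E⟩ = Σ EᵢPᵢ = 0.01150 eV.
S/k_B = ln Z + ⟨E⟩/kT = ln(1.033) + 0.01150/0.1051 = 0.03247 + 0.1094 = 0.14.

0.14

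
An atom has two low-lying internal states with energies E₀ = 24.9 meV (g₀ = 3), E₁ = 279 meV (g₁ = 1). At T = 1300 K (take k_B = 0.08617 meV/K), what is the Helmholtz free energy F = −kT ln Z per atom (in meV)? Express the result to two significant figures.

k_BT = 0.08617 × 1300 K = 112.0 meV.
Eᵢ/kT = 0.2223, 2.491.
Z = Σ gᵢe^(−Eᵢ/kT) = 3·e^(−0.2223) + 1·e^(−2.491) = 2.402 + 0.08283 = 2.485.
F = −kT ln Z = −112.0 × ln(2.485) = −112.0 × 0.9103 = -100 meV.

-100 meV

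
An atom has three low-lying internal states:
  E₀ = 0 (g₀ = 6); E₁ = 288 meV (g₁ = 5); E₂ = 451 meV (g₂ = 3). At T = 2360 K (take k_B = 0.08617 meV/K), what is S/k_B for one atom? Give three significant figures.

k_BT = 0.08617 × 2360 K = 203.36 meV.
Eᵢ/kT = 0, 1.4162, 2.2177.
Z = Σ gᵢe^(−Eᵢ/kT) = 6·e^(−0) + 5·e^(−1.4162) + 3·e^(−2.2177) = 6.0000 + 1.2132 + 0.32658 = 7.5398.
⟨E⟩ = Σ EᵢPᵢ = 65.876 meV.
S/k_B = ln Z + ⟨E⟩/kT = ln(7.5398) + 65.876/203.36 = 2.0202 + 0.32394 = 2.34.

2.34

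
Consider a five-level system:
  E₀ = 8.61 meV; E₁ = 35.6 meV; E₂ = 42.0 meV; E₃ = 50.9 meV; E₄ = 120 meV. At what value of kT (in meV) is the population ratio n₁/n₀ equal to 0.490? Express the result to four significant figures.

n₁/n₀ = exp[−(E₁−E₀)/kT] = 0.490.
⇒ (E₁−E₀)/kT = ln(1/0.490) = ln(2.04082) = 0.713352.
kT = 26.99 meV / 0.713352 = 37.84 meV.

37.84 meV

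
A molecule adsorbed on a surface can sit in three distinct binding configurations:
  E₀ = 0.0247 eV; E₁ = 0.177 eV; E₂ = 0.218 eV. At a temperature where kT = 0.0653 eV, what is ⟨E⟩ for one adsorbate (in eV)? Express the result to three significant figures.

0.0463 eV

Eᵢ/kT = 0.37825, 2.7106, 3.3384.
Z = Σ e^(−Eᵢ/kT) = e^(−0.37825) + e^(−2.7106) + e^(−3.3384) = 0.68506 + 0.066497 + 0.035494 = 0.78705.
⟨E⟩ = Σ Eᵢ e^(−Eᵢ/kT) / Z = (0.0247·0.68506 + 0.177·0.066497 + 0.218·0.035494) / 0.78705 = 0.0463 eV.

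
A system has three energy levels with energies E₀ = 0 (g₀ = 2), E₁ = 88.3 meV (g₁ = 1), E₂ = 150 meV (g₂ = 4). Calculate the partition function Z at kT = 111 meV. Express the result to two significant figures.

Z = 3.5

Eᵢ/kT = 0, 0.7955, 1.351.
Z = Σ gᵢe^(−Eᵢ/kT) = 2·e^(−0) + 1·e^(−0.7955) + 4·e^(−1.351) = 2.000 + 0.4514 + 1.036 = 3.487.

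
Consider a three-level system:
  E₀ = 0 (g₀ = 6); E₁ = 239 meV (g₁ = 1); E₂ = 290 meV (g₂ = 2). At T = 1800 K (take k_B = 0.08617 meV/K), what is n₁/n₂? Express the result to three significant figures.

k_BT = 0.08617 × 1800 K = 155.11 meV.
n₁/n₂ = (g₁/g₂) exp[−(E₁−E₂)/kT] = (1/2) × exp(−(-51 meV)/(155.11 meV)) = (1/2) × exp(0.32880) = 0.695.

0.695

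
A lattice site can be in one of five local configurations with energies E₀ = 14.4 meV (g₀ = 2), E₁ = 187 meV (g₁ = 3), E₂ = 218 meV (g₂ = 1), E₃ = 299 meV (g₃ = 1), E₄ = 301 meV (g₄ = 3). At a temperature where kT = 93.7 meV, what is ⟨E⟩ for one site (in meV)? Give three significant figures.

Eᵢ/kT = 0.15368, 1.9957, 2.3266, 3.1910, 3.2124.
Z = Σ gᵢe^(−Eᵢ/kT) = 2·e^(−0.15368) + 3·e^(−1.9957) + 1·e^(−2.3266) + 1·e^(−3.1910) + 3·e^(−3.2124) = 1.7151 + 0.40776 + 0.097627 + 0.041131 + 0.12078 = 2.3824.
⟨E⟩ = Σ Eᵢ gᵢe^(−Eᵢ/kT) / Z = (14.4·1.7151 + 187·0.40776 + 218·0.097627 + 299·0.041131 + 301·0.12078) / 2.3824 = 71.7 meV.

71.7 meV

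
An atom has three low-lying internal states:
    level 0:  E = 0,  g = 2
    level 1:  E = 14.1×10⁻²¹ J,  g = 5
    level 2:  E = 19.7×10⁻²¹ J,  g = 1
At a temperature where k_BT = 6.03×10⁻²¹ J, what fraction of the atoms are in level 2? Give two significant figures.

Eᵢ/kT = 0, 2.338, 3.267.
Z = Σ gᵢe^(−Eᵢ/kT) = 2·e^(−0) + 5·e^(−2.338) + 1·e^(−3.267) = 2.000 + 0.4826 + 0.03812 = 2.521.
P₂ = g₂ e^(−E₂/kT) / Z = 0.03812/2.521 = 0.015.

0.015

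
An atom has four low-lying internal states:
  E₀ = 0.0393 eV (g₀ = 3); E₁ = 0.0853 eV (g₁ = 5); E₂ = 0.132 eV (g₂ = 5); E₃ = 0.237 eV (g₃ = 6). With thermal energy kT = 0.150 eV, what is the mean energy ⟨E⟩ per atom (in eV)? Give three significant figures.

Eᵢ/kT = 0.26200, 0.56867, 0.88000, 1.5800.
Z = Σ gᵢe^(−Eᵢ/kT) = 3·e^(−0.26200) + 5·e^(−0.56867) + 5·e^(−0.88000) + 6·e^(−1.5800) = 2.3085 + 2.8314 + 2.0739 + 1.2359 = 8.4497.
⟨E⟩ = Σ Eᵢ gᵢe^(−Eᵢ/kT) / Z = (0.0393·2.3085 + 0.0853·2.8314 + 0.132·2.0739 + 0.237·1.2359) / 8.4497 = 0.106 eV.

0.106 eV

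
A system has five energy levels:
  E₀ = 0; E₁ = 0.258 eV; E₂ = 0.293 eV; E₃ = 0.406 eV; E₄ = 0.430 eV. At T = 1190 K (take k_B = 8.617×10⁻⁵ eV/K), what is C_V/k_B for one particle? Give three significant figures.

1.13

k_BT = 8.617×10⁻⁵ × 1190 K = 0.10254 eV.
Eᵢ/kT = 0, 2.5161, 2.8574, 3.9594, 4.1935.
Z = Σ e^(−Eᵢ/kT) = e^(−0) + e^(−2.5161) + e^(−2.8574) + e^(−3.9594) + e^(−4.1935) = 1.0000 + 0.080774 + 0.057418 + 0.019075 + 0.015093 = 1.1724.
⟨E⟩ = 0.044266 eV, ⟨E²⟩ = 0.013853 eV².
C_V/k_B = (⟨E²⟩ − ⟨E⟩²)/(kT)² = (0.013853 − 0.0019595)/0.010514 = 1.13.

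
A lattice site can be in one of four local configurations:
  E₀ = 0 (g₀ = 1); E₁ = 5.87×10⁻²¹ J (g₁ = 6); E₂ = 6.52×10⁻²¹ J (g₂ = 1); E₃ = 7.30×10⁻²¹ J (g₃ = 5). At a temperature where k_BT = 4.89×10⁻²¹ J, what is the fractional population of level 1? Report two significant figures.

0.43

Eᵢ/kT = 0, 1.200, 1.333, 1.493.
Z = Σ gᵢe^(−Eᵢ/kT) = 1·e^(−0) + 6·e^(−1.200) + 1·e^(−1.333) + 5·e^(−1.493) = 1.000 + 1.807 + 0.2637 + 1.123 = 4.194.
P₁ = g₁ e^(−E₁/kT) / Z = 1.807/4.194 = 0.43.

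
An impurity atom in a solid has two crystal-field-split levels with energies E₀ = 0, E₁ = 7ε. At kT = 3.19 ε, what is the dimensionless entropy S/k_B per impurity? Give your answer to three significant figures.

0.326

Eᵢ/kT = 0, 2.1944.
Z = Σ e^(−Eᵢ/kT) = e^(−0) + e^(−2.1944) = 1.0000 + 0.11143 = 1.1114.
⟨E⟩ = Σ EᵢPᵢ = 0.70183 ε.
S/k_B = ln Z + ⟨E⟩/kT = ln(1.1114) + 0.70183/3.19 = 0.10562 + 0.22001 = 0.326.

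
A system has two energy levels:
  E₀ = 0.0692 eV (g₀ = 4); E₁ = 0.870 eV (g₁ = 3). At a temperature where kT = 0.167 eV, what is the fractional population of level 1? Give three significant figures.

Eᵢ/kT = 0.41437, 5.2096.
Z = Σ gᵢe^(−Eᵢ/kT) = 4·e^(−0.41437) + 3·e^(−5.2096) = 2.6430 + 0.016392 = 2.6594.
P₁ = g₁ e^(−E₁/kT) / Z = 0.016392/2.6594 = 0.00616.

0.00616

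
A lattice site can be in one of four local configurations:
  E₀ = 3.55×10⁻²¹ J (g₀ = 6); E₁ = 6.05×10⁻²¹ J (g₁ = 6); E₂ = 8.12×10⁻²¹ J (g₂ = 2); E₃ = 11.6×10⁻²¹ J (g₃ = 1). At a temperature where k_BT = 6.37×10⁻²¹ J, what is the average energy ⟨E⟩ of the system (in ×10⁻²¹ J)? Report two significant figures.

Eᵢ/kT = 0.5573, 0.9498, 1.275, 1.821.
Z = Σ gᵢe^(−Eᵢ/kT) = 6·e^(−0.5573) + 6·e^(−0.9498) + 2·e^(−1.275) + 1·e^(−1.821) = 3.437 + 2.321 + 0.5589 + 0.1619 = 6.479.
⟨E⟩ = Σ Eᵢ gᵢe^(−Eᵢ/kT) / Z = (3.55·3.437 + 6.05·2.321 + 8.12·0.5589 + 11.6·0.1619) / 6.479 = 5.0 ×10⁻²¹ J.

5.0 ×10⁻²¹ J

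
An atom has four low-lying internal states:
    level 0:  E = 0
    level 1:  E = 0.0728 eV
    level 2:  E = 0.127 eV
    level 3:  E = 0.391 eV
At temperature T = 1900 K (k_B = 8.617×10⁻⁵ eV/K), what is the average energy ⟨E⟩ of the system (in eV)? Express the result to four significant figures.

k_BT = 8.617×10⁻⁵ × 1900 K = 0.163723 eV.
Eᵢ/kT = 0, 0.444653, 0.775700, 2.38818.
Z = Σ e^(−Eᵢ/kT) = e^(−0) + e^(−0.444653) + e^(−0.775700) + e^(−2.38818) = 1.00000 + 0.641047 + 0.460381 + 0.0917966 = 2.19322.
⟨E⟩ = Σ Eᵢ e^(−Eᵢ/kT) / Z = (0·1.00000 + 0.0728·0.641047 + 0.127·0.460381 + 0.391·0.0917966) / 2.19322 = 0.06430 eV.

0.06430 eV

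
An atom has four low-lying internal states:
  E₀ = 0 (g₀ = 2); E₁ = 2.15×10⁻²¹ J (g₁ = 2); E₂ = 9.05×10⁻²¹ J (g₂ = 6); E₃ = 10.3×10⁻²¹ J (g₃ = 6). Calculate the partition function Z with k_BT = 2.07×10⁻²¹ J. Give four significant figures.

Z = 2.825

Eᵢ/kT = 0, 1.03865, 4.37198, 4.97585.
Z = Σ gᵢe^(−Eᵢ/kT) = 2·e^(−0) + 2·e^(−1.03865) + 6·e^(−4.37198) + 6·e^(−4.97585) = 2.00000 + 0.707864 + 0.0757573 + 0.0414159 = 2.82504.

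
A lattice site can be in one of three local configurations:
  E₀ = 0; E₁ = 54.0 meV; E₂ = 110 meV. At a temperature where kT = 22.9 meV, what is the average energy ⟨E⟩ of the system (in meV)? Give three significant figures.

Eᵢ/kT = 0, 2.3581, 4.8035.
Z = Σ e^(−Eᵢ/kT) = e^(−0) + e^(−2.3581) + e^(−4.8035) = 1.0000 + 0.094600 + 0.0082010 = 1.1028.
⟨E⟩ = Σ Eᵢ e^(−Eᵢ/kT) / Z = (0·1.0000 + 54.0·0.094600 + 110·0.0082010) / 1.1028 = 5.45 meV.

5.45 meV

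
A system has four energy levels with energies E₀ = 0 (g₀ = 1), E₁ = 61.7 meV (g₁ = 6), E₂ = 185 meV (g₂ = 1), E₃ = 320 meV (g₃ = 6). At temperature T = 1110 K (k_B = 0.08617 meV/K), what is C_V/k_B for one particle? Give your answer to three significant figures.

0.487

k_BT = 0.08617 × 1110 K = 95.649 meV.
Eᵢ/kT = 0, 0.64507, 1.9342, 3.3456.
Z = Σ gᵢe^(−Eᵢ/kT) = 1·e^(−0) + 6·e^(−0.64507) + 1·e^(−1.9342) + 6·e^(−3.3456) = 1.0000 + 3.1478 + 0.14454 + 0.21143 = 4.5038.
⟨E⟩ = 64.083 meV, ⟨E²⟩ = 8566.2 meV².
C_V/k_B = (⟨E²⟩ − ⟨E⟩²)/(kT)² = (8566.2 − 4106.6)/9148.7 = 0.487.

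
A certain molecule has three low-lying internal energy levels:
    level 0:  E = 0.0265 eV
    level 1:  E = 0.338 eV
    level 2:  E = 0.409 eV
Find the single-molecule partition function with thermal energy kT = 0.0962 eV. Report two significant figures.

Z = 0.80

Eᵢ/kT = 0.2755, 3.514, 4.252.
Z = Σ e^(−Eᵢ/kT) = e^(−0.2755) + e^(−3.514) + e^(−4.252) = 0.7592 + 0.02978 + 0.01424 = 0.8032.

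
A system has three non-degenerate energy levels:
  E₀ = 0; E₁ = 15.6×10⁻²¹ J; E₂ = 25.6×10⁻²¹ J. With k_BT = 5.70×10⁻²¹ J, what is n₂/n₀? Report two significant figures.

n₂/n₀ = exp[−(E₂−E₀)/kT] = exp(−(25.6 ×10⁻²¹ J)/(5.70 ×10⁻²¹ J)) = exp(-4.491) = 0.011.

0.011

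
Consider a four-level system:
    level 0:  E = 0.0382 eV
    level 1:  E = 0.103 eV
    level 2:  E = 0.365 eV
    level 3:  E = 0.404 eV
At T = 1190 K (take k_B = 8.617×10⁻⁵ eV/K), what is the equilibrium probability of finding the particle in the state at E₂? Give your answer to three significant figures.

0.0258

k_BT = 8.617×10⁻⁵ × 1190 K = 0.10254 eV.
Eᵢ/kT = 0.37254, 1.0045, 3.5596, 3.9399.
Z = Σ e^(−Eᵢ/kT) = e^(−0.37254) + e^(−1.0045) + e^(−3.5596) + e^(−3.9399) = 0.68898 + 0.36623 + 0.028450 + 0.019450 = 1.1031.
P₂ = e^(−E₂/kT) / Z = 0.028450/1.1031 = 0.0258.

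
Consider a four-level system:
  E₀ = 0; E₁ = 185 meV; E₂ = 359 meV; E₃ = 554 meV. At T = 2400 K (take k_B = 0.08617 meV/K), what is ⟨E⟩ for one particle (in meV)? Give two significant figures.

k_BT = 0.08617 × 2400 K = 206.8 meV.
Eᵢ/kT = 0, 0.8946, 1.736, 2.679.
Z = Σ e^(−Eᵢ/kT) = e^(−0) + e^(−0.8946) + e^(−1.736) + e^(−2.679) = 1.000 + 0.4088 + 0.1762 + 0.06863 = 1.654.
⟨E⟩ = Σ Eᵢ e^(−Eᵢ/kT) / Z = (0·1.000 + 185·0.4088 + 359·0.1762 + 554·0.06863) / 1.654 = 110 meV.

110 meV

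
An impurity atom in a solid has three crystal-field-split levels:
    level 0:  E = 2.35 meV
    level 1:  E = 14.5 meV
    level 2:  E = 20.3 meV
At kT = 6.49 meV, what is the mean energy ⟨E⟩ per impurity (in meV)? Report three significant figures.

4.81 meV

Eᵢ/kT = 0.36210, 2.2342, 3.1279.
Z = Σ e^(−Eᵢ/kT) = e^(−0.36210) + e^(−2.2342) + e^(−3.1279) = 0.69621 + 0.10708 + 0.043810 = 0.84710.
⟨E⟩ = Σ Eᵢ e^(−Eᵢ/kT) / Z = (2.35·0.69621 + 14.5·0.10708 + 20.3·0.043810) / 0.84710 = 4.81 meV.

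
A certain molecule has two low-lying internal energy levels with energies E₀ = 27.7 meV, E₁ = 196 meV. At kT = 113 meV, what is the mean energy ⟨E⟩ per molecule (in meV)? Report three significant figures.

58.7 meV

Eᵢ/kT = 0.24513, 1.7345.
Z = Σ e^(−Eᵢ/kT) = e^(−0.24513) + e^(−1.7345) = 0.78260 + 0.17649 = 0.95909.
⟨E⟩ = Σ Eᵢ e^(−Eᵢ/kT) / Z = (27.7·0.78260 + 196·0.17649) / 0.95909 = 58.7 meV.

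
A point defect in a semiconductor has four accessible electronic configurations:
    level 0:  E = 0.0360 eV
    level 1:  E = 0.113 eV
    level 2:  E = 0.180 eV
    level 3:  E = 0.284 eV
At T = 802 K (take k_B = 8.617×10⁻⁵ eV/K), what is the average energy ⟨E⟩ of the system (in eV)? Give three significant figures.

0.0698 eV

k_BT = 8.617×10⁻⁵ × 802 K = 0.069108 eV.
Eᵢ/kT = 0.52092, 1.6351, 2.6046, 4.1095.
Z = Σ e^(−Eᵢ/kT) = e^(−0.52092) + e^(−1.6351) + e^(−2.6046) + e^(−4.1095) = 0.59397 + 0.19493 + 0.073933 + 0.016416 = 0.87925.
⟨E⟩ = Σ Eᵢ e^(−Eᵢ/kT) / Z = (0.0360·0.59397 + 0.113·0.19493 + 0.180·0.073933 + 0.284·0.016416) / 0.87925 = 0.0698 eV.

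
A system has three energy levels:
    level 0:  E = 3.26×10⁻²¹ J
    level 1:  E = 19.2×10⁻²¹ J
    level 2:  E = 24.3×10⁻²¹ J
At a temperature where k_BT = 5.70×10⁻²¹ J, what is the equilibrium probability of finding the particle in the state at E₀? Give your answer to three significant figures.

0.921

Eᵢ/kT = 0.57193, 3.3684, 4.2632.
Z = Σ e^(−Eᵢ/kT) = e^(−0.57193) + e^(−3.3684) + e^(−4.2632) = 0.56444 + 0.034445 + 0.014077 = 0.61296.
P₀ = e^(−E₀/kT) / Z = 0.56444/0.61296 = 0.921.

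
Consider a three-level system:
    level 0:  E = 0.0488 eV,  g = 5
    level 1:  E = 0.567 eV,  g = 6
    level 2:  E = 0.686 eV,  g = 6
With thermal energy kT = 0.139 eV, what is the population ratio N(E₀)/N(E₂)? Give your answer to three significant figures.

n₀/n₂ = (g₀/g₂) exp[−(E₀−E₂)/kT] = (5/6) × exp(−(-0.6372 eV)/(0.139 eV)) = (5/6) × exp(4.5842) = 81.6.

81.6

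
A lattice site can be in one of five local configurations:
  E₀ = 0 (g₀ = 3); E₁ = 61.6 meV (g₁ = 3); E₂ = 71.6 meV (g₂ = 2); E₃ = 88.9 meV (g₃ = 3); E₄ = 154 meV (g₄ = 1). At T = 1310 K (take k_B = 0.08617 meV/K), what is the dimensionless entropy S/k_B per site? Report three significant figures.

2.41

k_BT = 0.08617 × 1310 K = 112.88 meV.
Eᵢ/kT = 0, 0.54571, 0.63430, 0.78756, 1.3643.
Z = Σ gᵢe^(−Eᵢ/kT) = 3·e^(−0) + 3·e^(−0.54571) + 2·e^(−0.63430) + 3·e^(−0.78756) + 1·e^(−1.3643) = 3.0000 + 1.7383 + 1.0606 + 1.3649 + 0.25556 = 7.4194.
⟨E⟩ = Σ EᵢPᵢ = 46.326 meV.
S/k_B = ln Z + ⟨E⟩/kT = ln(7.4194) + 46.326/112.88 = 2.0041 + 0.41040 = 2.41.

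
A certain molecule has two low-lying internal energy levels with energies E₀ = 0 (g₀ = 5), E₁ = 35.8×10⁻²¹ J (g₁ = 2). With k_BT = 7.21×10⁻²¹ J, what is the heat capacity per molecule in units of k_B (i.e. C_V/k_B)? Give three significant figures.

Eᵢ/kT = 0, 4.9653.
Z = Σ gᵢe^(−Eᵢ/kT) = 5·e^(−0) + 2·e^(−4.9653) = 5.0000 + 0.013952 = 5.0140.
⟨E⟩ = 0.099617, ⟨E²⟩ = 3.5663.
C_V/k_B = (⟨E²⟩ − ⟨E⟩²)/(kT)² = (3.5663 − 0.0099235)/51.984 = 0.0684.

0.0684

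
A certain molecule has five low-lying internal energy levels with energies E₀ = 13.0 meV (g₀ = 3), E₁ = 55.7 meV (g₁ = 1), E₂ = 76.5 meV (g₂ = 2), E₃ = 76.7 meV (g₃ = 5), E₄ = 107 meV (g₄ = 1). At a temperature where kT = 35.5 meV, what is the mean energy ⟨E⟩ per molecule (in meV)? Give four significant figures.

Eᵢ/kT = 0.366197, 1.56901, 2.15493, 2.16056, 3.01408.
Z = Σ gᵢe^(−Eᵢ/kT) = 3·e^(−0.366197) + 1·e^(−1.56901) + 2·e^(−2.15493) + 5·e^(−2.16056) + 1·e^(−3.01408) = 2.08010 + 0.208251 + 0.231823 + 0.576303 + 0.0490910 = 3.14557.
⟨E⟩ = Σ Eᵢ gᵢe^(−Eᵢ/kT) / Z = (13.0·2.08010 + 55.7·0.208251 + 76.5·0.231823 + 76.7·0.576303 + 107·0.0490910) / 3.14557 = 33.64 meV.

33.64 meV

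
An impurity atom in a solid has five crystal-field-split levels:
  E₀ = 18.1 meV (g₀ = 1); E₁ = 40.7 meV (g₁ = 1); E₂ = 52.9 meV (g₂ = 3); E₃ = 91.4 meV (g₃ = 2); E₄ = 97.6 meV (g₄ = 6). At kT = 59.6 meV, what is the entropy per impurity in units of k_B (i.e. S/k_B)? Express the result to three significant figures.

Eᵢ/kT = 0.30369, 0.68289, 0.88758, 1.5336, 1.6376.
Z = Σ gᵢe^(−Eᵢ/kT) = 1·e^(−0.30369) + 1·e^(−0.68289) + 3·e^(−0.88758) + 2·e^(−1.5336) + 6·e^(−1.6376) = 0.73809 + 0.50515 + 1.2350 + 0.43152 + 1.1667 = 4.0765.
⟨E⟩ = Σ EᵢPᵢ = 61.955 meV.
S/k_B = ln Z + ⟨E⟩/kT = ln(4.0765) + 61.955/59.6 = 1.4052 + 1.0395 = 2.44.

2.44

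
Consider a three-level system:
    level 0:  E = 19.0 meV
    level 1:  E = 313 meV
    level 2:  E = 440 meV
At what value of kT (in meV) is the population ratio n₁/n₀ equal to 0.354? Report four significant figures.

n₁/n₀ = exp[−(E₁−E₀)/kT] = 0.354.
⇒ (E₁−E₀)/kT = ln(1/0.354) = ln(2.82486) = 1.03846.
kT = 294.0 meV / 1.03846 = 283.1 meV.

283.1 meV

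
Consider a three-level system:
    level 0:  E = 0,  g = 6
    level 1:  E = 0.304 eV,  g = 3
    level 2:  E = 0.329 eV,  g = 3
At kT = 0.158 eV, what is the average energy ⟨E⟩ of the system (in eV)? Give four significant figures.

Eᵢ/kT = 0, 1.92405, 2.08228.
Z = Σ gᵢe^(−Eᵢ/kT) = 6·e^(−0) + 3·e^(−1.92405) + 3·e^(−2.08228) = 6.00000 + 0.438043 + 0.373937 = 6.81198.
⟨E⟩ = Σ Eᵢ gᵢe^(−Eᵢ/kT) / Z = (0·6.00000 + 0.304·0.438043 + 0.329·0.373937) / 6.81198 = 0.03761 eV.

0.03761 eV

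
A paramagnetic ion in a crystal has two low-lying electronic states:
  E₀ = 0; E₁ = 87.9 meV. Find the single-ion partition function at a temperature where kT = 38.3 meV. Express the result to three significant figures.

Eᵢ/kT = 0, 2.2950.
Z = Σ e^(−Eᵢ/kT) = e^(−0) + e^(−2.2950) = 1.0000 + 0.10076 = 1.1008.

Z = 1.10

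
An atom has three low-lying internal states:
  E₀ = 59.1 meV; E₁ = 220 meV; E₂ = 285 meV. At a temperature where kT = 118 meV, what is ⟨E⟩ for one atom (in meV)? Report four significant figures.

Eᵢ/kT = 0.500847, 1.86441, 2.41525.
Z = Σ e^(−Eᵢ/kT) = e^(−0.500847) + e^(−1.86441) + e^(−2.41525) = 0.606017 + 0.154988 + 0.0893450 = 0.850350.
⟨E⟩ = Σ Eᵢ e^(−Eᵢ/kT) / Z = (59.1·0.606017 + 220·0.154988 + 285·0.0893450) / 0.850350 = 112.2 meV.

112.2 meV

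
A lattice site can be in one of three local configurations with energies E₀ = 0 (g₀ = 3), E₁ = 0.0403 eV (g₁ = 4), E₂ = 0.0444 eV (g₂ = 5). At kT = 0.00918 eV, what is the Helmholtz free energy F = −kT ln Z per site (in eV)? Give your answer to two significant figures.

Eᵢ/kT = 0, 4.390, 4.837.
Z = Σ gᵢe^(−Eᵢ/kT) = 3·e^(−0) + 4·e^(−4.390) + 5·e^(−4.837) = 3.000 + 0.04960 + 0.03965 = 3.089.
F = −kT ln Z = −0.00918 × ln(3.089) = −0.00918 × 1.128 = -0.010 eV.

-0.010 eV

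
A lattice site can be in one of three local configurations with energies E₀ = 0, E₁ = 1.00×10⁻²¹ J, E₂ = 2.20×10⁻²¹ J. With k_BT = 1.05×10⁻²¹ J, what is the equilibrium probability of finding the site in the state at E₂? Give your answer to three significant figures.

Eᵢ/kT = 0, 0.95238, 2.0952.
Z = Σ e^(−Eᵢ/kT) = e^(−0) + e^(−0.95238) + e^(−2.0952) = 1.0000 + 0.38582 + 0.12305 = 1.5089.
P₂ = e^(−E₂/kT) / Z = 0.12305/1.5089 = 0.0815.

0.0815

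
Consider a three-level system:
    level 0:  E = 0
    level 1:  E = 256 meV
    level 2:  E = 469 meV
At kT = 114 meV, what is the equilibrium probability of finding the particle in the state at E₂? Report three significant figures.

Eᵢ/kT = 0, 2.2456, 4.1140.
Z = Σ e^(−Eᵢ/kT) = e^(−0) + e^(−2.2456) + e^(−4.1140) = 1.0000 + 0.10586 + 0.016342 = 1.1222.
P₂ = e^(−E₂/kT) / Z = 0.016342/1.1222 = 0.0146.

0.0146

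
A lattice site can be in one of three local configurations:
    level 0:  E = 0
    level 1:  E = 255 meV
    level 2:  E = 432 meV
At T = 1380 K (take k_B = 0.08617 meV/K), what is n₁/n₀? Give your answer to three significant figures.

0.117

k_BT = 0.08617 × 1380 K = 118.91 meV.
n₁/n₀ = exp[−(E₁−E₀)/kT] = exp(−(255 meV)/(118.91 meV)) = exp(-2.1445) = 0.117.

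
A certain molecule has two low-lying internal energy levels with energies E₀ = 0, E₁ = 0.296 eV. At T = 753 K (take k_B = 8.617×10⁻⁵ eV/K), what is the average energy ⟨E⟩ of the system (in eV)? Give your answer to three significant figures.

0.00306 eV

k_BT = 8.617×10⁻⁵ × 753 K = 0.064886 eV.
Eᵢ/kT = 0, 4.5618.
Z = Σ e^(−Eᵢ/kT) = e^(−0) + e^(−4.5618) = 1.0000 + 0.010443 = 1.0104.
⟨E⟩ = Σ Eᵢ e^(−Eᵢ/kT) / Z = (0·1.0000 + 0.296·0.010443) / 1.0104 = 0.00306 eV.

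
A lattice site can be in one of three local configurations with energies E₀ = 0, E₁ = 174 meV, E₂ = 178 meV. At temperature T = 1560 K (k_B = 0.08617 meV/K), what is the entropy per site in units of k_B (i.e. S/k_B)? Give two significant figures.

0.89

k_BT = 0.08617 × 1560 K = 134.4 meV.
Eᵢ/kT = 0, 1.295, 1.324.
Z = Σ e^(−Eᵢ/kT) = e^(−0) + e^(−1.295) + e^(−1.324) = 1.000 + 0.2739 + 0.2661 = 1.540.
⟨E⟩ = Σ EᵢPᵢ = 61.70 meV.
S/k_B = ln Z + ⟨E⟩/kT = ln(1.540) + 61.70/134.4 = 0.4318 + 0.4591 = 0.89.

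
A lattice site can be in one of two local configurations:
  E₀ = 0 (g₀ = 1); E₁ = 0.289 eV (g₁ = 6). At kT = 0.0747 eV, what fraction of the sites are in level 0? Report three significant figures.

Eᵢ/kT = 0, 3.8688.
Z = Σ gᵢe^(−Eᵢ/kT) = 1·e^(−0) + 6·e^(−3.8688) = 1.0000 + 0.12530 = 1.1253.
P₀ = g₀ e^(−E₀/kT) / Z = 1.0000/1.1253 = 0.889.

0.889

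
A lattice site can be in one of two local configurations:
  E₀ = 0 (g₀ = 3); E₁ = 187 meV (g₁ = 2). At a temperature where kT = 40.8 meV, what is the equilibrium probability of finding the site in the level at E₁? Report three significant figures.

Eᵢ/kT = 0, 4.5833.
Z = Σ gᵢe^(−Eᵢ/kT) = 3·e^(−0) + 2·e^(−4.5833) = 3.0000 + 0.020442 = 3.0204.
P₁ = g₁ e^(−E₁/kT) / Z = 0.020442/3.0204 = 0.00677.

0.00677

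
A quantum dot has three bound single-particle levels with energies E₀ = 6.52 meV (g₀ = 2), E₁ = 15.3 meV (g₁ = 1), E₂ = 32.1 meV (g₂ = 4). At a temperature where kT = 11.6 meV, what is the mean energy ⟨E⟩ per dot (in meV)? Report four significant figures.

11.81 meV

Eᵢ/kT = 0.562069, 1.31897, 2.76724.
Z = Σ gᵢe^(−Eᵢ/kT) = 2·e^(−0.562069) + 1·e^(−1.31897) + 4·e^(−2.76724) = 1.14006 + 0.267411 + 0.251341 = 1.65881.
⟨E⟩ = Σ Eᵢ gᵢe^(−Eᵢ/kT) / Z = (6.52·1.14006 + 15.3·0.267411 + 32.1·0.251341) / 1.65881 = 11.81 meV.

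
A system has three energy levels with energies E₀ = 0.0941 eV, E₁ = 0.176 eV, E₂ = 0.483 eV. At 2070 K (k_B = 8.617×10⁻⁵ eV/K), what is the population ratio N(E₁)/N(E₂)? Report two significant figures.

5.6

k_BT = 8.617×10⁻⁵ × 2070 K = 0.1784 eV.
n₁/n₂ = exp[−(E₁−E₂)/kT] = exp(−(-0.307 eV)/(0.1784 eV)) = exp(1.721) = 5.6.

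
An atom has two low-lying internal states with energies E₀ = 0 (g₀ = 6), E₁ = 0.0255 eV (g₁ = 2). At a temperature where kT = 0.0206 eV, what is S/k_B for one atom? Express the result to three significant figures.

Eᵢ/kT = 0, 1.2379.
Z = Σ gᵢe^(−Eᵢ/kT) = 6·e^(−0) + 2·e^(−1.2379) = 6.0000 + 0.57999 = 6.5800.
⟨E⟩ = Σ EᵢPᵢ = 0.0022477 eV.
S/k_B = ln Z + ⟨E⟩/kT = ln(6.5800) + 0.0022477/0.0206 = 1.8840 + 0.10911 = 1.99.

1.99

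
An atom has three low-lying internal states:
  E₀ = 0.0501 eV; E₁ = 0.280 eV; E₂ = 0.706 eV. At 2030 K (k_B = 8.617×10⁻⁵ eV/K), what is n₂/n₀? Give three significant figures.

0.0235

k_BT = 8.617×10⁻⁵ × 2030 K = 0.17493 eV.
n₂/n₀ = exp[−(E₂−E₀)/kT] = exp(−(0.6559 eV)/(0.17493 eV)) = exp(-3.7495) = 0.0235.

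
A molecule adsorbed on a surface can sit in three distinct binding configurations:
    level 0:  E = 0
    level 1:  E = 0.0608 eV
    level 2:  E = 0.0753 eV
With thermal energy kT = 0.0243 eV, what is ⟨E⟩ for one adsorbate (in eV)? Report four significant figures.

0.007433 eV

Eᵢ/kT = 0, 2.50206, 3.09877.
Z = Σ e^(−Eᵢ/kT) = e^(−0) + e^(−2.50206) + e^(−3.09877) = 1.00000 + 0.0819161 + 0.0451046 = 1.12702.
⟨E⟩ = Σ Eᵢ e^(−Eᵢ/kT) / Z = (0·1.00000 + 0.0608·0.0819161 + 0.0753·0.0451046) / 1.12702 = 0.007433 eV.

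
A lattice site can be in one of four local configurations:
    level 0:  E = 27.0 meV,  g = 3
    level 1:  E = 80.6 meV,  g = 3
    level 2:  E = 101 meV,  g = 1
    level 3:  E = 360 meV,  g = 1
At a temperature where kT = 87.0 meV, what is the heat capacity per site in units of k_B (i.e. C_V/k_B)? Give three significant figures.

0.164

Eᵢ/kT = 0.31034, 0.92644, 1.1609, 4.1379.
Z = Σ gᵢe^(−Eᵢ/kT) = 3·e^(−0.31034) + 3·e^(−0.92644) + 1·e^(−1.1609) + 1·e^(−4.1379) = 2.1996 + 1.1879 + 0.31320 + 0.015956 = 3.7167.
⟨E⟩ = 51.796 meV, ⟨E²⟩ = 3923.7 meV².
C_V/k_B = (⟨E²⟩ − ⟨E⟩²)/(kT)² = (3923.7 − 2682.8)/7569.0 = 0.164.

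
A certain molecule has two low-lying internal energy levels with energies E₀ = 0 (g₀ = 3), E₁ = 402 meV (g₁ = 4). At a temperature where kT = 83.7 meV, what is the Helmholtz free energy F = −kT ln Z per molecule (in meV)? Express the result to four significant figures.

Eᵢ/kT = 0, 4.80287.
Z = Σ gᵢe^(−Eᵢ/kT) = 3·e^(−0) + 4·e^(−4.80287) = 3.00000 + 0.0328246 = 3.03282.
F = −kT ln Z = −83.7 × ln(3.03282) = −83.7 × 1.10949 = -92.86 meV.

-92.86 meV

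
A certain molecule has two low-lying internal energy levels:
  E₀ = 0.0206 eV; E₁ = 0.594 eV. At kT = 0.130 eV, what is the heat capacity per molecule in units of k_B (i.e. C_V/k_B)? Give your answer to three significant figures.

0.231

Eᵢ/kT = 0.15846, 4.5692.
Z = Σ e^(−Eᵢ/kT) = e^(−0.15846) + e^(−4.5692) = 0.85346 + 0.010366 = 0.86383.
⟨E⟩ = 0.027481 eV, ⟨E²⟩ = 0.0046533 eV².
C_V/k_B = (⟨E²⟩ − ⟨E⟩²)/(kT)² = (0.0046533 − 0.00075521)/0.016900 = 0.231.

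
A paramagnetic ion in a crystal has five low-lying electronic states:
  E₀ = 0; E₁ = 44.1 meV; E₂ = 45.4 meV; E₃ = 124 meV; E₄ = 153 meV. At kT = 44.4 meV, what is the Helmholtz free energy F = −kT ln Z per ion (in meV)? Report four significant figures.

-26.67 meV

Eᵢ/kT = 0, 0.993243, 1.02252, 2.79279, 3.44595.
Z = Σ e^(−Eᵢ/kT) = e^(−0) + e^(−0.993243) + e^(−1.02252) + e^(−2.79279) + e^(−3.44595) = 1.00000 + 0.370374 + 0.359687 + 0.0612501 + 0.0318745 = 1.82319.
F = −kT ln Z = −44.4 × ln(1.82319) = −44.4 × 0.600588 = -26.67 meV.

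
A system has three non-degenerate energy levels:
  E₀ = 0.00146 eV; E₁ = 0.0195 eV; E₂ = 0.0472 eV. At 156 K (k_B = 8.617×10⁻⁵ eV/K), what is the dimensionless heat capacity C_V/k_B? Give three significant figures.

0.533

k_BT = 8.617×10⁻⁵ × 156 K = 0.013443 eV.
Eᵢ/kT = 0.10861, 1.4506, 3.5111.
Z = Σ e^(−Eᵢ/kT) = e^(−0.10861) + e^(−1.4506) + e^(−3.5111) = 0.89708 + 0.23443 + 0.029864 = 1.1614.
⟨E⟩ = 0.0062775 eV, ⟨E²⟩ = 0.00013569 eV².
C_V/k_B = (⟨E²⟩ − ⟨E⟩²)/(kT)² = (0.00013569 − 0.000039407)/0.00018071 = 0.533.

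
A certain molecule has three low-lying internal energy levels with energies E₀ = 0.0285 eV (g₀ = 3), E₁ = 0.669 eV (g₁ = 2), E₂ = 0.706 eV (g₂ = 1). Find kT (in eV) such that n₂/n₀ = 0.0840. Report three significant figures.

0.492 eV

n₂/n₀ = (g₂/g₀) exp[−(E₂−E₀)/kT] = 0.0840.
⇒ (E₂−E₀)/kT = ln((1/3)/0.0840) = ln(3.9683) = 1.3783.
kT = 0.6775 eV / 1.3783 = 0.492 eV.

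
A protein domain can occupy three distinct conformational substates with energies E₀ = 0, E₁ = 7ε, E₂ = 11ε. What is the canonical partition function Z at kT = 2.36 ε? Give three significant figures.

Eᵢ/kT = 0, 2.9661, 4.6610.
Z = Σ e^(−Eᵢ/kT) = e^(−0) + e^(−2.9661) + e^(−4.6610) = 1.0000 + 0.051504 + 0.0094570 = 1.0610.

Z = 1.06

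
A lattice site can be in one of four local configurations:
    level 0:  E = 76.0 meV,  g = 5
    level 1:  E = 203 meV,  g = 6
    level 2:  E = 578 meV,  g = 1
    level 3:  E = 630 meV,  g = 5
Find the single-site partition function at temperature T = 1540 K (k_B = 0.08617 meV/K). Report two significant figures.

Z = 4.2

k_BT = 0.08617 × 1540 K = 132.7 meV.
Eᵢ/kT = 0.5727, 1.530, 4.356, 4.748.
Z = Σ gᵢe^(−Eᵢ/kT) = 5·e^(−0.5727) + 6·e^(−1.530) + 1·e^(−4.356) + 5·e^(−4.748) = 2.820 + 1.299 + 0.01283 + 0.04335 = 4.175.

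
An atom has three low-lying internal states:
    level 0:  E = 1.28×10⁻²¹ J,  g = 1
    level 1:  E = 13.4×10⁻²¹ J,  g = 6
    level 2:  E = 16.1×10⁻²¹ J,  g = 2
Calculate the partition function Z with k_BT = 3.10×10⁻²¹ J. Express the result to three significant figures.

Z = 0.752

Eᵢ/kT = 0.41290, 4.3226, 5.1935.
Z = Σ gᵢe^(−Eᵢ/kT) = 1·e^(−0.41290) + 6·e^(−4.3226) + 2·e^(−5.1935) = 0.66173 + 0.079592 + 0.011105 = 0.75243.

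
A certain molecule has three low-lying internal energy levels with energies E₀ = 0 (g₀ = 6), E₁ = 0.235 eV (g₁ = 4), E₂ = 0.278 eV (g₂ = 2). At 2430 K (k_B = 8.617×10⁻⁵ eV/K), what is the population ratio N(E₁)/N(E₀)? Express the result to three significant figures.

k_BT = 8.617×10⁻⁵ × 2430 K = 0.20939 eV.
n₁/n₀ = (g₁/g₀) exp[−(E₁−E₀)/kT] = (4/6) × exp(−(0.235 eV)/(0.20939 eV)) = (4/6) × exp(-1.1223) = 0.217.

0.217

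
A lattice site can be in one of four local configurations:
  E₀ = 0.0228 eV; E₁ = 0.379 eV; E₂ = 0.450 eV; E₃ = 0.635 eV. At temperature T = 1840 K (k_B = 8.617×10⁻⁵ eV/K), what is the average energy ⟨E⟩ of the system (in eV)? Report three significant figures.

0.0893 eV

k_BT = 8.617×10⁻⁵ × 1840 K = 0.15855 eV.
Eᵢ/kT = 0.14380, 2.3904, 2.8382, 4.0050.
Z = Σ e^(−Eᵢ/kT) = e^(−0.14380) + e^(−2.3904) + e^(−2.8382) + e^(−4.0050) = 0.86606 + 0.091593 + 0.058531 + 0.018224 = 1.0344.
⟨E⟩ = Σ Eᵢ e^(−Eᵢ/kT) / Z = (0.0228·0.86606 + 0.379·0.091593 + 0.450·0.058531 + 0.635·0.018224) / 1.0344 = 0.0893 eV.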